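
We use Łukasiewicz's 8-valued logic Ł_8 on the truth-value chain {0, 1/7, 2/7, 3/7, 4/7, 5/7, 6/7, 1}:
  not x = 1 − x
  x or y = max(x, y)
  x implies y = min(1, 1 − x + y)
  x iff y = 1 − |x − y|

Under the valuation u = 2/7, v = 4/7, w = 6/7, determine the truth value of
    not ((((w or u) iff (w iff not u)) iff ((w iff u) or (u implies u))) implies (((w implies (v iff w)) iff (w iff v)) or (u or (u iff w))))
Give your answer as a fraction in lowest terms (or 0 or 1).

1/7

w or u = 6/7 or 2/7 = 6/7
not u = not 2/7 = 5/7
w iff not u = 6/7 iff 5/7 = 6/7
(w or u) iff (w iff not u) = 6/7 iff 6/7 = 1
w iff u = 6/7 iff 2/7 = 3/7
u implies u = 2/7 implies 2/7 = 1
(w iff u) or (u implies u) = 3/7 or 1 = 1
((w or u) iff (w iff not u)) iff ((w iff u) or (u implies u)) = 1 iff 1 = 1
v iff w = 4/7 iff 6/7 = 5/7
w implies (v iff w) = 6/7 implies 5/7 = 6/7
w iff v = 6/7 iff 4/7 = 5/7
(w implies (v iff w)) iff (w iff v) = 6/7 iff 5/7 = 6/7
u iff w = 2/7 iff 6/7 = 3/7
u or (u iff w) = 2/7 or 3/7 = 3/7
((w implies (v iff w)) iff (w iff v)) or (u or (u iff w)) = 6/7 or 3/7 = 6/7
(((w or u) iff (w iff not u)) iff ((w iff u) or (u implies u))) implies (((w implies (v iff w)) iff (w iff v)) or (u or (u iff w))) = 1 implies 6/7 = 6/7
not ((((w or u) iff (w iff not u)) iff ((w iff u) or (u implies u))) implies (((w implies (v iff w)) iff (w iff v)) or (u or (u iff w)))) = not 6/7 = 1/7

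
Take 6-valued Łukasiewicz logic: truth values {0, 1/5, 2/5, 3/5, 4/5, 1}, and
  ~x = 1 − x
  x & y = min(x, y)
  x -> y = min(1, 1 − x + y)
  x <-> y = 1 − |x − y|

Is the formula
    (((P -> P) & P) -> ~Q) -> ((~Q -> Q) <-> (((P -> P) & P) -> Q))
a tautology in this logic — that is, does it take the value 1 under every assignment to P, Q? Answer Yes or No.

Counterexample: take P = 0, Q = 0.
P -> P = 0 -> 0 = 1
(P -> P) & P = 1 & 0 = 0
~Q = ~0 = 1
((P -> P) & P) -> ~Q = 0 -> 1 = 1
~Q = ~0 = 1
~Q -> Q = 1 -> 0 = 0
P -> P = 0 -> 0 = 1
(P -> P) & P = 1 & 0 = 0
((P -> P) & P) -> Q = 0 -> 0 = 1
(~Q -> Q) <-> (((P -> P) & P) -> Q) = 0 <-> 1 = 0
(((P -> P) & P) -> ~Q) -> ((~Q -> Q) <-> (((P -> P) & P) -> Q)) = 1 -> 0 = 0
This gives 0 ≠ 1.

No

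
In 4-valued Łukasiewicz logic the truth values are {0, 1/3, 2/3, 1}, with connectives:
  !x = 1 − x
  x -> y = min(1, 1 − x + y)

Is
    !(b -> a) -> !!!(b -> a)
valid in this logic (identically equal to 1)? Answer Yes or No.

Yes

a = 0, b = 0 ↦ 1
a = 0, b = 1/3 ↦ 1
a = 0, b = 2/3 ↦ 1
a = 0, b = 1 ↦ 1
a = 1/3, b = 0 ↦ 1
a = 1/3, b = 1/3 ↦ 1
a = 1/3, b = 2/3 ↦ 1
a = 1/3, b = 1 ↦ 1
a = 2/3, b = 0 ↦ 1
a = 2/3, b = 1/3 ↦ 1
a = 2/3, b = 2/3 ↦ 1
a = 2/3, b = 1 ↦ 1
a = 1, b = 0 ↦ 1
a = 1, b = 1/3 ↦ 1
a = 1, b = 2/3 ↦ 1
a = 1, b = 1 ↦ 1
Every assignment gives a value ≥ 1.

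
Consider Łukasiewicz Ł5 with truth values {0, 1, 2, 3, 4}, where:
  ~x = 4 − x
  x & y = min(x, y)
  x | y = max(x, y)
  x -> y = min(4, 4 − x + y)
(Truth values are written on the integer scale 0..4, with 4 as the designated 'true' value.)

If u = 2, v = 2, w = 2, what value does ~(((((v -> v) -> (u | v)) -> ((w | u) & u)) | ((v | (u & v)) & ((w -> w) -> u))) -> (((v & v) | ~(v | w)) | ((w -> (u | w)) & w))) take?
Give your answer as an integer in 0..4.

v -> v = 2 -> 2 = 4
u | v = 2 | 2 = 2
(v -> v) -> (u | v) = 4 -> 2 = 2
w | u = 2 | 2 = 2
(w | u) & u = 2 & 2 = 2
((v -> v) -> (u | v)) -> ((w | u) & u) = 2 -> 2 = 4
u & v = 2 & 2 = 2
v | (u & v) = 2 | 2 = 2
w -> w = 2 -> 2 = 4
(w -> w) -> u = 4 -> 2 = 2
(v | (u & v)) & ((w -> w) -> u) = 2 & 2 = 2
(((v -> v) -> (u | v)) -> ((w | u) & u)) | ((v | (u & v)) & ((w -> w) -> u)) = 4 | 2 = 4
v & v = 2 & 2 = 2
v | w = 2 | 2 = 2
~(v | w) = ~2 = 2
(v & v) | ~(v | w) = 2 | 2 = 2
u | w = 2 | 2 = 2
w -> (u | w) = 2 -> 2 = 4
(w -> (u | w)) & w = 4 & 2 = 2
((v & v) | ~(v | w)) | ((w -> (u | w)) & w) = 2 | 2 = 2
((((v -> v) -> (u | v)) -> ((w | u) & u)) | ((v | (u & v)) & ((w -> w) -> u))) -> (((v & v) | ~(v | w)) | ((w -> (u | w)) & w)) = 4 -> 2 = 2
~(((((v -> v) -> (u | v)) -> ((w | u) & u)) | ((v | (u & v)) & ((w -> w) -> u))) -> (((v & v) | ~(v | w)) | ((w -> (u | w)) & w))) = ~2 = 2

2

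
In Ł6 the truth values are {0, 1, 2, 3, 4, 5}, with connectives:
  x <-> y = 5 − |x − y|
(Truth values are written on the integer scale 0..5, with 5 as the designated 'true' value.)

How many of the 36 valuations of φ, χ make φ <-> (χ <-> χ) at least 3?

value 5: 6 assignments (counts)
value 4: 6 assignments (counts)
value 3: 6 assignments (counts)
value 2: 6 assignments
value 1: 6 assignments
value 0: 6 assignments
So 18 of the 36 assignments meet the threshold.

18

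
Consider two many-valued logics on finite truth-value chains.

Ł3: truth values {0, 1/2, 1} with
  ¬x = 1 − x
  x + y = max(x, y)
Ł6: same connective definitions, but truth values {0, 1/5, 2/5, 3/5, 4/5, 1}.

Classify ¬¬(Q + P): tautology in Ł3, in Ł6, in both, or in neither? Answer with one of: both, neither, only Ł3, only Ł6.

In Ł3: at P = 0, Q = 0 the value is 0 — not a tautology.
In Ł6: at P = 0, Q = 0 the value is 0 — not a tautology.

neither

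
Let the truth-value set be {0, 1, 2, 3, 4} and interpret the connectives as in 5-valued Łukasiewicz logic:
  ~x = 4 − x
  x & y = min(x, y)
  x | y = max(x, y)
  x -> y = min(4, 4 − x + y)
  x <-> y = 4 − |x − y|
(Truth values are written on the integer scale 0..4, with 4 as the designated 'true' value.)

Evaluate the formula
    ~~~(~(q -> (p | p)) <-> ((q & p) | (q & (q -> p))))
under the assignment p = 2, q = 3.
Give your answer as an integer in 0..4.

2

p | p = 2 | 2 = 2
q -> (p | p) = 3 -> 2 = 3
~(q -> (p | p)) = ~3 = 1
q & p = 3 & 2 = 2
q -> p = 3 -> 2 = 3
q & (q -> p) = 3 & 3 = 3
(q & p) | (q & (q -> p)) = 2 | 3 = 3
~(q -> (p | p)) <-> ((q & p) | (q & (q -> p))) = 1 <-> 3 = 2
~(~(q -> (p | p)) <-> ((q & p) | (q & (q -> p)))) = ~2 = 2
~~(~(q -> (p | p)) <-> ((q & p) | (q & (q -> p)))) = ~2 = 2
~~~(~(q -> (p | p)) <-> ((q & p) | (q & (q -> p)))) = ~2 = 2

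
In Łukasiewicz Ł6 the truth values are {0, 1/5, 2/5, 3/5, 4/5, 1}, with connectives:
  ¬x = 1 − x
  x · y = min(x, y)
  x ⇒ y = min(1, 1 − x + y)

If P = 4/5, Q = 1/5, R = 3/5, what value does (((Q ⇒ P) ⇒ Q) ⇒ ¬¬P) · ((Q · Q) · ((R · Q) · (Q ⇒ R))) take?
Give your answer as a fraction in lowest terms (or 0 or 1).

Q ⇒ P = 1/5 ⇒ 4/5 = 1
(Q ⇒ P) ⇒ Q = 1 ⇒ 1/5 = 1/5
¬P = ¬4/5 = 1/5
¬¬P = ¬1/5 = 4/5
((Q ⇒ P) ⇒ Q) ⇒ ¬¬P = 1/5 ⇒ 4/5 = 1
Q · Q = 1/5 · 1/5 = 1/5
R · Q = 3/5 · 1/5 = 1/5
Q ⇒ R = 1/5 ⇒ 3/5 = 1
(R · Q) · (Q ⇒ R) = 1/5 · 1 = 1/5
(Q · Q) · ((R · Q) · (Q ⇒ R)) = 1/5 · 1/5 = 1/5
(((Q ⇒ P) ⇒ Q) ⇒ ¬¬P) · ((Q · Q) · ((R · Q) · (Q ⇒ R))) = 1 · 1/5 = 1/5

1/5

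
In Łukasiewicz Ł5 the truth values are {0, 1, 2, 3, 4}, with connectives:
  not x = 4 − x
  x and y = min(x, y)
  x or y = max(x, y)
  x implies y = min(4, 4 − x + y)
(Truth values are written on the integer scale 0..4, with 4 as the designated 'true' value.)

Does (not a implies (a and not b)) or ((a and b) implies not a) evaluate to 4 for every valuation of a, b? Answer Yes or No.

Counterexample: take a = 3, b = 4.
not a = not 3 = 1
not b = not 4 = 0
a and not b = 3 and 0 = 0
not a implies (a and not b) = 1 implies 0 = 3
a and b = 3 and 4 = 3
not a = not 3 = 1
(a and b) implies not a = 3 implies 1 = 2
(not a implies (a and not b)) or ((a and b) implies not a) = 3 or 2 = 3
This gives 3 ≠ 4.

No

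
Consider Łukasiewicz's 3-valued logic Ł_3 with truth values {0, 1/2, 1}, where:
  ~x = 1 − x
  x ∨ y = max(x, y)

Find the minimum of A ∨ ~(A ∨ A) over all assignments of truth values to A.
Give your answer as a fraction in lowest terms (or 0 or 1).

1/2

Take A = 1/2:
A ∨ A = 1/2 ∨ 1/2 = 1/2
~(A ∨ A) = ~1/2 = 1/2
A ∨ ~(A ∨ A) = 1/2 ∨ 1/2 = 1/2
No assignment yields a value below 1/2, so this is the minimum.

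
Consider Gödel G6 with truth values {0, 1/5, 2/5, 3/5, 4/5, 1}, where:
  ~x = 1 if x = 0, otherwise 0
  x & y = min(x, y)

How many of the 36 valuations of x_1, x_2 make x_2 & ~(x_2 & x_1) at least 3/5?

3

value 1: 1 assignment (counts)
value 4/5: 1 assignment (counts)
value 3/5: 1 assignment (counts)
value 2/5: 1 assignment
value 1/5: 1 assignment
value 0: 31 assignments
So 3 of the 36 assignments meet the threshold.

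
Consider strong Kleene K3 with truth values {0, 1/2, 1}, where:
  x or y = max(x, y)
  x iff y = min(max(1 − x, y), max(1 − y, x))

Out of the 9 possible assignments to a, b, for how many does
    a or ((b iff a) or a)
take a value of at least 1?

4

a = 0, b = 0 ↦ 1  ≥
a = 0, b = 1/2 ↦ 1/2  <
a = 0, b = 1 ↦ 0  <
a = 1/2, b = 0 ↦ 1/2  <
a = 1/2, b = 1/2 ↦ 1/2  <
a = 1/2, b = 1 ↦ 1/2  <
a = 1, b = 0 ↦ 1  ≥
a = 1, b = 1/2 ↦ 1  ≥
a = 1, b = 1 ↦ 1  ≥
So 4 of the 9 assignments meet the threshold.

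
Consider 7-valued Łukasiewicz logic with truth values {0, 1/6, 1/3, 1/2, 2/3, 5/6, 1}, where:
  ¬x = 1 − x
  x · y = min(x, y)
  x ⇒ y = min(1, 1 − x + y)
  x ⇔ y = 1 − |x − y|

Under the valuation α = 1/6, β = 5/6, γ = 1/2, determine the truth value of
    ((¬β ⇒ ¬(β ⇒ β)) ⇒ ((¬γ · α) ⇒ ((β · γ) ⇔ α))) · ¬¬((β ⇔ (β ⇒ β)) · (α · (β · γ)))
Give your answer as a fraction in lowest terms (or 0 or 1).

1/6

¬β = ¬5/6 = 1/6
β ⇒ β = 5/6 ⇒ 5/6 = 1
¬(β ⇒ β) = ¬1 = 0
¬β ⇒ ¬(β ⇒ β) = 1/6 ⇒ 0 = 5/6
¬γ = ¬1/2 = 1/2
¬γ · α = 1/2 · 1/6 = 1/6
β · γ = 5/6 · 1/2 = 1/2
(β · γ) ⇔ α = 1/2 ⇔ 1/6 = 2/3
(¬γ · α) ⇒ ((β · γ) ⇔ α) = 1/6 ⇒ 2/3 = 1
(¬β ⇒ ¬(β ⇒ β)) ⇒ ((¬γ · α) ⇒ ((β · γ) ⇔ α)) = 5/6 ⇒ 1 = 1
β ⇒ β = 5/6 ⇒ 5/6 = 1
β ⇔ (β ⇒ β) = 5/6 ⇔ 1 = 5/6
β · γ = 5/6 · 1/2 = 1/2
α · (β · γ) = 1/6 · 1/2 = 1/6
(β ⇔ (β ⇒ β)) · (α · (β · γ)) = 5/6 · 1/6 = 1/6
¬((β ⇔ (β ⇒ β)) · (α · (β · γ))) = ¬1/6 = 5/6
¬¬((β ⇔ (β ⇒ β)) · (α · (β · γ))) = ¬5/6 = 1/6
((¬β ⇒ ¬(β ⇒ β)) ⇒ ((¬γ · α) ⇒ ((β · γ) ⇔ α))) · ¬¬((β ⇔ (β ⇒ β)) · (α · (β · γ))) = 1 · 1/6 = 1/6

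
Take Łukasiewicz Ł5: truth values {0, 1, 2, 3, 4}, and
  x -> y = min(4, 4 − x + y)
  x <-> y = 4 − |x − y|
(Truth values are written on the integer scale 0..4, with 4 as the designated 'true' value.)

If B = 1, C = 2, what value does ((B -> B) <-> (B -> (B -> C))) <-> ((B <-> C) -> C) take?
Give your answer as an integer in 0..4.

3

B -> B = 1 -> 1 = 4
B -> C = 1 -> 2 = 4
B -> (B -> C) = 1 -> 4 = 4
(B -> B) <-> (B -> (B -> C)) = 4 <-> 4 = 4
B <-> C = 1 <-> 2 = 3
(B <-> C) -> C = 3 -> 2 = 3
((B -> B) <-> (B -> (B -> C))) <-> ((B <-> C) -> C) = 4 <-> 3 = 3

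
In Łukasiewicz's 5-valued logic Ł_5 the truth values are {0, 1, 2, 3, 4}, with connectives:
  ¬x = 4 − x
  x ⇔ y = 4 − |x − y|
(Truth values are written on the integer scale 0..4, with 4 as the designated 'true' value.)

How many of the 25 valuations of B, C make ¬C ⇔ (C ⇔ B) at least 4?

value 4: 7 assignments (counts)
value 3: 7 assignments
value 2: 6 assignments
value 1: 3 assignments
value 0: 2 assignments
So 7 of the 25 assignments meet the threshold.

7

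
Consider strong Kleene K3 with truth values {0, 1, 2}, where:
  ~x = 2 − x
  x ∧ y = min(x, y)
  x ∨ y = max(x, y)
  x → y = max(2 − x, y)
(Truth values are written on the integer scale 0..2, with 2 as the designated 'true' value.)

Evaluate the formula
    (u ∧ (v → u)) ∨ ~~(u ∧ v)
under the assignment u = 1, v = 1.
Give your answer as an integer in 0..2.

v → u = 1 → 1 = 1
u ∧ (v → u) = 1 ∧ 1 = 1
u ∧ v = 1 ∧ 1 = 1
~(u ∧ v) = ~1 = 1
~~(u ∧ v) = ~1 = 1
(u ∧ (v → u)) ∨ ~~(u ∧ v) = 1 ∨ 1 = 1

1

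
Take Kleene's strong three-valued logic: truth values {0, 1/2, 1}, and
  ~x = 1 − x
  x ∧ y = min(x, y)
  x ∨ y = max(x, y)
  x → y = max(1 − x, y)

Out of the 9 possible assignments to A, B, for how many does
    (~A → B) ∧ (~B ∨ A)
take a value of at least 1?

3

A = 0, B = 0 ↦ 0  <
A = 0, B = 1/2 ↦ 1/2  <
A = 0, B = 1 ↦ 0  <
A = 1/2, B = 0 ↦ 1/2  <
A = 1/2, B = 1/2 ↦ 1/2  <
A = 1/2, B = 1 ↦ 1/2  <
A = 1, B = 0 ↦ 1  ≥
A = 1, B = 1/2 ↦ 1  ≥
A = 1, B = 1 ↦ 1  ≥
So 3 of the 9 assignments meet the threshold.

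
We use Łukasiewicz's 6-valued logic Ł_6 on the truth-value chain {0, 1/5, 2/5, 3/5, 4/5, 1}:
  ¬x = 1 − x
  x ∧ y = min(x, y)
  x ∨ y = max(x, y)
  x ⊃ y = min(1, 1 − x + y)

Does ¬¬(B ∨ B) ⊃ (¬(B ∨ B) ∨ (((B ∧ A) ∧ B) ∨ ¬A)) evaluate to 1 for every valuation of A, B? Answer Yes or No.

Counterexample: take A = 1/5, B = 1.
B ∨ B = 1 ∨ 1 = 1
¬(B ∨ B) = ¬1 = 0
¬¬(B ∨ B) = ¬0 = 1
B ∧ A = 1 ∧ 1/5 = 1/5
(B ∧ A) ∧ B = 1/5 ∧ 1 = 1/5
¬A = ¬1/5 = 4/5
((B ∧ A) ∧ B) ∨ ¬A = 1/5 ∨ 4/5 = 4/5
¬(B ∨ B) ∨ (((B ∧ A) ∧ B) ∨ ¬A) = 0 ∨ 4/5 = 4/5
¬¬(B ∨ B) ⊃ (¬(B ∨ B) ∨ (((B ∧ A) ∧ B) ∨ ¬A)) = 1 ⊃ 4/5 = 4/5
This gives 4/5 ≠ 1.

No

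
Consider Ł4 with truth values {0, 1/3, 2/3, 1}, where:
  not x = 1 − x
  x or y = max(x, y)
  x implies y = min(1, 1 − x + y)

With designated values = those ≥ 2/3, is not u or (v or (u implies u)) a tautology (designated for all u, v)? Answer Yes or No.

u = 0, v = 0 ↦ 1
u = 0, v = 1/3 ↦ 1
u = 0, v = 2/3 ↦ 1
u = 0, v = 1 ↦ 1
u = 1/3, v = 0 ↦ 1
u = 1/3, v = 1/3 ↦ 1
u = 1/3, v = 2/3 ↦ 1
u = 1/3, v = 1 ↦ 1
u = 2/3, v = 0 ↦ 1
u = 2/3, v = 1/3 ↦ 1
u = 2/3, v = 2/3 ↦ 1
u = 2/3, v = 1 ↦ 1
u = 1, v = 0 ↦ 1
u = 1, v = 1/3 ↦ 1
u = 1, v = 2/3 ↦ 1
u = 1, v = 1 ↦ 1
Every assignment gives a value ≥ 2/3.

Yes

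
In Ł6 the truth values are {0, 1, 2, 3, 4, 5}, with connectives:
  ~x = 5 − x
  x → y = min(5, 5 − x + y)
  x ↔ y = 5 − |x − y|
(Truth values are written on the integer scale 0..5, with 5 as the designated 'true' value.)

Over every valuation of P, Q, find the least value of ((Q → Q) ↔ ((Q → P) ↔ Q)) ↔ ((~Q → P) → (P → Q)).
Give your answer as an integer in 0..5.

Take P = 0, Q = 0:
Q → Q = 0 → 0 = 5
Q → P = 0 → 0 = 5
(Q → P) ↔ Q = 5 ↔ 0 = 0
(Q → Q) ↔ ((Q → P) ↔ Q) = 5 ↔ 0 = 0
~Q = ~0 = 5
~Q → P = 5 → 0 = 0
P → Q = 0 → 0 = 5
(~Q → P) → (P → Q) = 0 → 5 = 5
((Q → Q) ↔ ((Q → P) ↔ Q)) ↔ ((~Q → P) → (P → Q)) = 0 ↔ 5 = 0
No assignment yields a value below 0, so this is the minimum.

0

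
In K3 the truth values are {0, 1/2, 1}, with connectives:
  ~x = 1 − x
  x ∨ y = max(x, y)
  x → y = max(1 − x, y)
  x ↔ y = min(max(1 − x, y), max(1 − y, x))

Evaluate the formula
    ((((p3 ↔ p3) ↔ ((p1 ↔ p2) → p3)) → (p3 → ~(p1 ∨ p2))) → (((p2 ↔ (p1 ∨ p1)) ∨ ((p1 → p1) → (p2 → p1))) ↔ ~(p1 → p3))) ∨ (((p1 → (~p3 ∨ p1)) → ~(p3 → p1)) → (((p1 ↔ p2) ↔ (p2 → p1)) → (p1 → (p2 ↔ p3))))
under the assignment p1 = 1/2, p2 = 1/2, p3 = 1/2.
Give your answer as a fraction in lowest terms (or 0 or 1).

1/2

p3 ↔ p3 = 1/2 ↔ 1/2 = 1/2
p1 ↔ p2 = 1/2 ↔ 1/2 = 1/2
(p1 ↔ p2) → p3 = 1/2 → 1/2 = 1/2
(p3 ↔ p3) ↔ ((p1 ↔ p2) → p3) = 1/2 ↔ 1/2 = 1/2
p1 ∨ p2 = 1/2 ∨ 1/2 = 1/2
~(p1 ∨ p2) = ~1/2 = 1/2
p3 → ~(p1 ∨ p2) = 1/2 → 1/2 = 1/2
((p3 ↔ p3) ↔ ((p1 ↔ p2) → p3)) → (p3 → ~(p1 ∨ p2)) = 1/2 → 1/2 = 1/2
p1 ∨ p1 = 1/2 ∨ 1/2 = 1/2
p2 ↔ (p1 ∨ p1) = 1/2 ↔ 1/2 = 1/2
p1 → p1 = 1/2 → 1/2 = 1/2
p2 → p1 = 1/2 → 1/2 = 1/2
(p1 → p1) → (p2 → p1) = 1/2 → 1/2 = 1/2
(p2 ↔ (p1 ∨ p1)) ∨ ((p1 → p1) → (p2 → p1)) = 1/2 ∨ 1/2 = 1/2
p1 → p3 = 1/2 → 1/2 = 1/2
~(p1 → p3) = ~1/2 = 1/2
((p2 ↔ (p1 ∨ p1)) ∨ ((p1 → p1) → (p2 → p1))) ↔ ~(p1 → p3) = 1/2 ↔ 1/2 = 1/2
(((p3 ↔ p3) ↔ ((p1 ↔ p2) → p3)) → (p3 → ~(p1 ∨ p2))) → (((p2 ↔ (p1 ∨ p1)) ∨ ((p1 → p1) → (p2 → p1))) ↔ ~(p1 → p3)) = 1/2 → 1/2 = 1/2
~p3 = ~1/2 = 1/2
~p3 ∨ p1 = 1/2 ∨ 1/2 = 1/2
p1 → (~p3 ∨ p1) = 1/2 → 1/2 = 1/2
p3 → p1 = 1/2 → 1/2 = 1/2
~(p3 → p1) = ~1/2 = 1/2
(p1 → (~p3 ∨ p1)) → ~(p3 → p1) = 1/2 → 1/2 = 1/2
p1 ↔ p2 = 1/2 ↔ 1/2 = 1/2
p2 → p1 = 1/2 → 1/2 = 1/2
(p1 ↔ p2) ↔ (p2 → p1) = 1/2 ↔ 1/2 = 1/2
p2 ↔ p3 = 1/2 ↔ 1/2 = 1/2
p1 → (p2 ↔ p3) = 1/2 → 1/2 = 1/2
((p1 ↔ p2) ↔ (p2 → p1)) → (p1 → (p2 ↔ p3)) = 1/2 → 1/2 = 1/2
((p1 → (~p3 ∨ p1)) → ~(p3 → p1)) → (((p1 ↔ p2) ↔ (p2 → p1)) → (p1 → (p2 ↔ p3))) = 1/2 → 1/2 = 1/2
((((p3 ↔ p3) ↔ ((p1 ↔ p2) → p3)) → (p3 → ~(p1 ∨ p2))) → (((p2 ↔ (p1 ∨ p1)) ∨ ((p1 → p1) → (p2 → p1))) ↔ ~(p1 → p3))) ∨ (((p1 → (~p3 ∨ p1)) → ~(p3 → p1)) → (((p1 ↔ p2) ↔ (p2 → p1)) → (p1 → (p2 ↔ p3)))) = 1/2 ∨ 1/2 = 1/2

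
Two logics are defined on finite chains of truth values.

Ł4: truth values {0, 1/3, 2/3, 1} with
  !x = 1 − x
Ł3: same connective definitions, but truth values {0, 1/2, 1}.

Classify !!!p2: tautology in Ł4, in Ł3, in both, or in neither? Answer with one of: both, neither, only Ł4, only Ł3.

neither

In Ł4: at p2 = 1/3 the value is 2/3 — not a tautology.
In Ł3: at p2 = 1/2 the value is 1/2 — not a tautology.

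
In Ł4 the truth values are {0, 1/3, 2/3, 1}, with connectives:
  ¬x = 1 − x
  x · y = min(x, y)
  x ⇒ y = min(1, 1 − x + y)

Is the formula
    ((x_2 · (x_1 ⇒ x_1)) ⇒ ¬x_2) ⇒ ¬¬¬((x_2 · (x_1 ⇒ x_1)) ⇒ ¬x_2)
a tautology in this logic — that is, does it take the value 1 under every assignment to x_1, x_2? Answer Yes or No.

Counterexample: take x_1 = 0, x_2 = 0.
x_1 ⇒ x_1 = 0 ⇒ 0 = 1
x_2 · (x_1 ⇒ x_1) = 0 · 1 = 0
¬x_2 = ¬0 = 1
(x_2 · (x_1 ⇒ x_1)) ⇒ ¬x_2 = 0 ⇒ 1 = 1
x_1 ⇒ x_1 = 0 ⇒ 0 = 1
x_2 · (x_1 ⇒ x_1) = 0 · 1 = 0
¬x_2 = ¬0 = 1
(x_2 · (x_1 ⇒ x_1)) ⇒ ¬x_2 = 0 ⇒ 1 = 1
¬((x_2 · (x_1 ⇒ x_1)) ⇒ ¬x_2) = ¬1 = 0
¬¬((x_2 · (x_1 ⇒ x_1)) ⇒ ¬x_2) = ¬0 = 1
¬¬¬((x_2 · (x_1 ⇒ x_1)) ⇒ ¬x_2) = ¬1 = 0
((x_2 · (x_1 ⇒ x_1)) ⇒ ¬x_2) ⇒ ¬¬¬((x_2 · (x_1 ⇒ x_1)) ⇒ ¬x_2) = 1 ⇒ 0 = 0
This gives 0 ≠ 1.

No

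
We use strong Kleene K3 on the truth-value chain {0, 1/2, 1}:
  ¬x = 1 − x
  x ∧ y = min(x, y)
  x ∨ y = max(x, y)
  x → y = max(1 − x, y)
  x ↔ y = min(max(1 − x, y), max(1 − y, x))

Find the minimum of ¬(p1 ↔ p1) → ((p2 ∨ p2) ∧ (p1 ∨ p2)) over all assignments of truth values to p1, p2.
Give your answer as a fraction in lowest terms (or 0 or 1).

1/2

Take p1 = 1/2, p2 = 0:
p1 ↔ p1 = 1/2 ↔ 1/2 = 1/2
¬(p1 ↔ p1) = ¬1/2 = 1/2
p2 ∨ p2 = 0 ∨ 0 = 0
p1 ∨ p2 = 1/2 ∨ 0 = 1/2
(p2 ∨ p2) ∧ (p1 ∨ p2) = 0 ∧ 1/2 = 0
¬(p1 ↔ p1) → ((p2 ∨ p2) ∧ (p1 ∨ p2)) = 1/2 → 0 = 1/2
No assignment yields a value below 1/2, so this is the minimum.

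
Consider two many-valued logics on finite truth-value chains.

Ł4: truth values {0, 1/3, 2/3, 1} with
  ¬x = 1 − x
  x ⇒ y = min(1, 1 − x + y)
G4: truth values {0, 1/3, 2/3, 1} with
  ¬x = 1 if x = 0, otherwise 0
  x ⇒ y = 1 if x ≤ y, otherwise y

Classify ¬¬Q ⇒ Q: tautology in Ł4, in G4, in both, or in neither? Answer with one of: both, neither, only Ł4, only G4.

In Ł4: every assignment gives 1 — tautology.
In G4: at Q = 1/3 the value is 1/3 — not a tautology.

only Ł4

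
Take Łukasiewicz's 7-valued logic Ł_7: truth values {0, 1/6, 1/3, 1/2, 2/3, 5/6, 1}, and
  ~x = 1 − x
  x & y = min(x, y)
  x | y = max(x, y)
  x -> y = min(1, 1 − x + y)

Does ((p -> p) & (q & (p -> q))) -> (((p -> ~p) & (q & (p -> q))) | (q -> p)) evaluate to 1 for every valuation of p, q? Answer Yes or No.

Counterexample: take p = 2/3, q = 1.
p -> p = 2/3 -> 2/3 = 1
p -> q = 2/3 -> 1 = 1
q & (p -> q) = 1 & 1 = 1
(p -> p) & (q & (p -> q)) = 1 & 1 = 1
~p = ~2/3 = 1/3
p -> ~p = 2/3 -> 1/3 = 2/3
p -> q = 2/3 -> 1 = 1
q & (p -> q) = 1 & 1 = 1
(p -> ~p) & (q & (p -> q)) = 2/3 & 1 = 2/3
q -> p = 1 -> 2/3 = 2/3
((p -> ~p) & (q & (p -> q))) | (q -> p) = 2/3 | 2/3 = 2/3
((p -> p) & (q & (p -> q))) -> (((p -> ~p) & (q & (p -> q))) | (q -> p)) = 1 -> 2/3 = 2/3
This gives 2/3 ≠ 1.

No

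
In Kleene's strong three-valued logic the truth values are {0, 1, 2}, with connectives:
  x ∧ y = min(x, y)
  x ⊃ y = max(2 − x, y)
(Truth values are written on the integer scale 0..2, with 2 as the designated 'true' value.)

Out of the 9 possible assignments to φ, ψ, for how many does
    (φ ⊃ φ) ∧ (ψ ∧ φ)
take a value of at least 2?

1

φ = 0, ψ = 0 ↦ 0  <
φ = 0, ψ = 1 ↦ 0  <
φ = 0, ψ = 2 ↦ 0  <
φ = 1, ψ = 0 ↦ 0  <
φ = 1, ψ = 1 ↦ 1  <
φ = 1, ψ = 2 ↦ 1  <
φ = 2, ψ = 0 ↦ 0  <
φ = 2, ψ = 1 ↦ 1  <
φ = 2, ψ = 2 ↦ 2  ≥
So 1 of the 9 assignments meets the threshold.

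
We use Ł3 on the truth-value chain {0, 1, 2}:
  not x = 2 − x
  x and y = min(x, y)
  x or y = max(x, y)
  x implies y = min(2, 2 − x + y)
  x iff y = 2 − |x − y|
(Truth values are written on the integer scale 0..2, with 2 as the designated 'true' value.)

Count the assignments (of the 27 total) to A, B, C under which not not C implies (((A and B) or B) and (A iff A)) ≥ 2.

18

value 2: 18 assignments (counts)
value 1: 6 assignments
value 0: 3 assignments
So 18 of the 27 assignments meet the threshold.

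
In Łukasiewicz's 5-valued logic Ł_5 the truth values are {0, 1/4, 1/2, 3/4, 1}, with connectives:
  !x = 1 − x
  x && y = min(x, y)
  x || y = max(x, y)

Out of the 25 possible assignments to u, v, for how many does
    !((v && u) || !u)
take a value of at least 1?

value 1: 1 assignment (counts)
value 3/4: 3 assignments
value 1/2: 7 assignments
value 1/4: 8 assignments
value 0: 6 assignments
So 1 of the 25 assignments meets the threshold.

1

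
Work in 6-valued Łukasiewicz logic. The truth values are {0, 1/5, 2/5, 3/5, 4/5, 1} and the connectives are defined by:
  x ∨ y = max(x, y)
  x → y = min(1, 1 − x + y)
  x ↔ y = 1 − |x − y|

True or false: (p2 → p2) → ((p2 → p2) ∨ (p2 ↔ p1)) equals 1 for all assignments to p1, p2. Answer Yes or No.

Yes

At p1 = 3/5, p2 = 2/5, for instance:
p2 → p2 = 2/5 → 2/5 = 1
p2 ↔ p1 = 2/5 ↔ 3/5 = 4/5
(p2 → p2) ∨ (p2 ↔ p1) = 1 ∨ 4/5 = 1
(p2 → p2) → ((p2 → p2) ∨ (p2 ↔ p1)) = 1 → 1 = 1
and checking the remaining 35 assignments likewise gives ≥ 1 in every case.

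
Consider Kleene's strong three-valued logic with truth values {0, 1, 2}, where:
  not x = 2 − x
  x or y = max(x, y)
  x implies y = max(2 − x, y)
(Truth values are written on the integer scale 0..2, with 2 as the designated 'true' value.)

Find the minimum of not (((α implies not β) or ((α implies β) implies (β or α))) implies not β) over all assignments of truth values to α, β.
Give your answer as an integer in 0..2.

0

Take α = 0, β = 0:
not β = not 0 = 2
α implies not β = 0 implies 2 = 2
α implies β = 0 implies 0 = 2
β or α = 0 or 0 = 0
(α implies β) implies (β or α) = 2 implies 0 = 0
(α implies not β) or ((α implies β) implies (β or α)) = 2 or 0 = 2
not β = not 0 = 2
((α implies not β) or ((α implies β) implies (β or α))) implies not β = 2 implies 2 = 2
not (((α implies not β) or ((α implies β) implies (β or α))) implies not β) = not 2 = 0
No assignment yields a value below 0, so this is the minimum.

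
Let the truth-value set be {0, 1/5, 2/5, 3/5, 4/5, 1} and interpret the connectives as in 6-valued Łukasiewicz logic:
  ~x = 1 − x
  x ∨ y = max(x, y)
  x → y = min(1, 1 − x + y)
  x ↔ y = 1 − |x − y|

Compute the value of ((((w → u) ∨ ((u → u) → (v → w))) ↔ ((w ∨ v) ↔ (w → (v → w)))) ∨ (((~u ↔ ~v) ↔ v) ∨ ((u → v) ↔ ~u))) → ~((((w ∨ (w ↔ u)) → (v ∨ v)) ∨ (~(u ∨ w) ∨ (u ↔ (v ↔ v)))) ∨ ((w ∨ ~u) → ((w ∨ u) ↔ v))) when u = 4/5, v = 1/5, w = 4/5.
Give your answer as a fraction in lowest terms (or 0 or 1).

w → u = 4/5 → 4/5 = 1
u → u = 4/5 → 4/5 = 1
v → w = 1/5 → 4/5 = 1
(u → u) → (v → w) = 1 → 1 = 1
(w → u) ∨ ((u → u) → (v → w)) = 1 ∨ 1 = 1
w ∨ v = 4/5 ∨ 1/5 = 4/5
v → w = 1/5 → 4/5 = 1
w → (v → w) = 4/5 → 1 = 1
(w ∨ v) ↔ (w → (v → w)) = 4/5 ↔ 1 = 4/5
((w → u) ∨ ((u → u) → (v → w))) ↔ ((w ∨ v) ↔ (w → (v → w))) = 1 ↔ 4/5 = 4/5
~u = ~4/5 = 1/5
~v = ~1/5 = 4/5
~u ↔ ~v = 1/5 ↔ 4/5 = 2/5
(~u ↔ ~v) ↔ v = 2/5 ↔ 1/5 = 4/5
u → v = 4/5 → 1/5 = 2/5
~u = ~4/5 = 1/5
(u → v) ↔ ~u = 2/5 ↔ 1/5 = 4/5
((~u ↔ ~v) ↔ v) ∨ ((u → v) ↔ ~u) = 4/5 ∨ 4/5 = 4/5
(((w → u) ∨ ((u → u) → (v → w))) ↔ ((w ∨ v) ↔ (w → (v → w)))) ∨ (((~u ↔ ~v) ↔ v) ∨ ((u → v) ↔ ~u)) = 4/5 ∨ 4/5 = 4/5
w ↔ u = 4/5 ↔ 4/5 = 1
w ∨ (w ↔ u) = 4/5 ∨ 1 = 1
v ∨ v = 1/5 ∨ 1/5 = 1/5
(w ∨ (w ↔ u)) → (v ∨ v) = 1 → 1/5 = 1/5
u ∨ w = 4/5 ∨ 4/5 = 4/5
~(u ∨ w) = ~4/5 = 1/5
v ↔ v = 1/5 ↔ 1/5 = 1
u ↔ (v ↔ v) = 4/5 ↔ 1 = 4/5
~(u ∨ w) ∨ (u ↔ (v ↔ v)) = 1/5 ∨ 4/5 = 4/5
((w ∨ (w ↔ u)) → (v ∨ v)) ∨ (~(u ∨ w) ∨ (u ↔ (v ↔ v))) = 1/5 ∨ 4/5 = 4/5
~u = ~4/5 = 1/5
w ∨ ~u = 4/5 ∨ 1/5 = 4/5
w ∨ u = 4/5 ∨ 4/5 = 4/5
(w ∨ u) ↔ v = 4/5 ↔ 1/5 = 2/5
(w ∨ ~u) → ((w ∨ u) ↔ v) = 4/5 → 2/5 = 3/5
(((w ∨ (w ↔ u)) → (v ∨ v)) ∨ (~(u ∨ w) ∨ (u ↔ (v ↔ v)))) ∨ ((w ∨ ~u) → ((w ∨ u) ↔ v)) = 4/5 ∨ 3/5 = 4/5
~((((w ∨ (w ↔ u)) → (v ∨ v)) ∨ (~(u ∨ w) ∨ (u ↔ (v ↔ v)))) ∨ ((w ∨ ~u) → ((w ∨ u) ↔ v))) = ~4/5 = 1/5
((((w → u) ∨ ((u → u) → (v → w))) ↔ ((w ∨ v) ↔ (w → (v → w)))) ∨ (((~u ↔ ~v) ↔ v) ∨ ((u → v) ↔ ~u))) → ~((((w ∨ (w ↔ u)) → (v ∨ v)) ∨ (~(u ∨ w) ∨ (u ↔ (v ↔ v)))) ∨ ((w ∨ ~u) → ((w ∨ u) ↔ v))) = 4/5 → 1/5 = 2/5

2/5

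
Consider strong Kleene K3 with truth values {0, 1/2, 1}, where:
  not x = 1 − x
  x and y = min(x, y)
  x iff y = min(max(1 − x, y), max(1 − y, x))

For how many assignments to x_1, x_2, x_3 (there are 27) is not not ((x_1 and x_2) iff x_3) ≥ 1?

value 1: 6 assignments (counts)
value 1/2: 15 assignments
value 0: 6 assignments
So 6 of the 27 assignments meet the threshold.

6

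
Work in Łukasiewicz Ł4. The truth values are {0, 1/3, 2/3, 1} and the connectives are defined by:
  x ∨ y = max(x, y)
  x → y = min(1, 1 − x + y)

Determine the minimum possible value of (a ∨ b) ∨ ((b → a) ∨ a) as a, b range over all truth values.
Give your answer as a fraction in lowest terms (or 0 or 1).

2/3

Take a = 0, b = 1/3:
a ∨ b = 0 ∨ 1/3 = 1/3
b → a = 1/3 → 0 = 2/3
(b → a) ∨ a = 2/3 ∨ 0 = 2/3
(a ∨ b) ∨ ((b → a) ∨ a) = 1/3 ∨ 2/3 = 2/3
No assignment yields a value below 2/3, so this is the minimum.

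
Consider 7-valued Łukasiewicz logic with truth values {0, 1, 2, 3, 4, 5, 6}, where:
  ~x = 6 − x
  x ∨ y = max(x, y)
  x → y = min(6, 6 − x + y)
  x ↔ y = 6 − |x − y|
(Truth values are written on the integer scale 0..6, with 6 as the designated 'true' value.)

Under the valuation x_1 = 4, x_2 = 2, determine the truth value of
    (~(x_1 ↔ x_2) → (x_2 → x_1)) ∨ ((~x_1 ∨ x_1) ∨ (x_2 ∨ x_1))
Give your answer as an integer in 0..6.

x_1 ↔ x_2 = 4 ↔ 2 = 4
~(x_1 ↔ x_2) = ~4 = 2
x_2 → x_1 = 2 → 4 = 6
~(x_1 ↔ x_2) → (x_2 → x_1) = 2 → 6 = 6
~x_1 = ~4 = 2
~x_1 ∨ x_1 = 2 ∨ 4 = 4
x_2 ∨ x_1 = 2 ∨ 4 = 4
(~x_1 ∨ x_1) ∨ (x_2 ∨ x_1) = 4 ∨ 4 = 4
(~(x_1 ↔ x_2) → (x_2 → x_1)) ∨ ((~x_1 ∨ x_1) ∨ (x_2 ∨ x_1)) = 6 ∨ 4 = 6

6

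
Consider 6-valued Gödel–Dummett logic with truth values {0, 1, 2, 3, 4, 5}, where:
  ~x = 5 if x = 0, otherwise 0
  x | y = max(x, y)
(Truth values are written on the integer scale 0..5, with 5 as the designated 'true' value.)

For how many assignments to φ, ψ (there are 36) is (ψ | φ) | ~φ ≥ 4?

24

value 5: 16 assignments (counts)
value 4: 8 assignments (counts)
value 3: 6 assignments
value 2: 4 assignments
value 1: 2 assignments
So 24 of the 36 assignments meet the threshold.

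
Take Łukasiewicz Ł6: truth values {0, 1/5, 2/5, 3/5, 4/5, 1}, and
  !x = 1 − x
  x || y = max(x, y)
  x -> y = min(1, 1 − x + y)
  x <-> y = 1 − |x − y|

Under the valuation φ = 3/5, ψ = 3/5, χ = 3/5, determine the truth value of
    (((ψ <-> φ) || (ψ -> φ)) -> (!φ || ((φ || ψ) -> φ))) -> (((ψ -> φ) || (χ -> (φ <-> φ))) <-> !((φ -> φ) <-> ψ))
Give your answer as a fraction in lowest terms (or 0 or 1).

ψ <-> φ = 3/5 <-> 3/5 = 1
ψ -> φ = 3/5 -> 3/5 = 1
(ψ <-> φ) || (ψ -> φ) = 1 || 1 = 1
!φ = !3/5 = 2/5
φ || ψ = 3/5 || 3/5 = 3/5
(φ || ψ) -> φ = 3/5 -> 3/5 = 1
!φ || ((φ || ψ) -> φ) = 2/5 || 1 = 1
((ψ <-> φ) || (ψ -> φ)) -> (!φ || ((φ || ψ) -> φ)) = 1 -> 1 = 1
ψ -> φ = 3/5 -> 3/5 = 1
φ <-> φ = 3/5 <-> 3/5 = 1
χ -> (φ <-> φ) = 3/5 -> 1 = 1
(ψ -> φ) || (χ -> (φ <-> φ)) = 1 || 1 = 1
φ -> φ = 3/5 -> 3/5 = 1
(φ -> φ) <-> ψ = 1 <-> 3/5 = 3/5
!((φ -> φ) <-> ψ) = !3/5 = 2/5
((ψ -> φ) || (χ -> (φ <-> φ))) <-> !((φ -> φ) <-> ψ) = 1 <-> 2/5 = 2/5
(((ψ <-> φ) || (ψ -> φ)) -> (!φ || ((φ || ψ) -> φ))) -> (((ψ -> φ) || (χ -> (φ <-> φ))) <-> !((φ -> φ) <-> ψ)) = 1 -> 2/5 = 2/5

2/5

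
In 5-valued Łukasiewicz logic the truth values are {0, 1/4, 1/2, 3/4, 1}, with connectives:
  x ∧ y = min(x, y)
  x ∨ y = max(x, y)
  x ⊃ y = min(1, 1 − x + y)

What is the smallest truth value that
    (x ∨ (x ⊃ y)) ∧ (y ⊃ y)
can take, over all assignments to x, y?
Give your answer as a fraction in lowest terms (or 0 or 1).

Take x = 1/2, y = 0:
x ⊃ y = 1/2 ⊃ 0 = 1/2
x ∨ (x ⊃ y) = 1/2 ∨ 1/2 = 1/2
y ⊃ y = 0 ⊃ 0 = 1
(x ∨ (x ⊃ y)) ∧ (y ⊃ y) = 1/2 ∧ 1 = 1/2
No assignment yields a value below 1/2, so this is the minimum.

1/2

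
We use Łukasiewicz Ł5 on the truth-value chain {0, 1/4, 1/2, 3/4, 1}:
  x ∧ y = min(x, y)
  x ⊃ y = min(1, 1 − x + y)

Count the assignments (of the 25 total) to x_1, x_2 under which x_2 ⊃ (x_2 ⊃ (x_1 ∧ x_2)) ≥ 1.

value 1: 19 assignments (counts)
value 3/4: 2 assignments
value 1/2: 2 assignments
value 1/4: 1 assignment
value 0: 1 assignment
So 19 of the 25 assignments meet the threshold.

19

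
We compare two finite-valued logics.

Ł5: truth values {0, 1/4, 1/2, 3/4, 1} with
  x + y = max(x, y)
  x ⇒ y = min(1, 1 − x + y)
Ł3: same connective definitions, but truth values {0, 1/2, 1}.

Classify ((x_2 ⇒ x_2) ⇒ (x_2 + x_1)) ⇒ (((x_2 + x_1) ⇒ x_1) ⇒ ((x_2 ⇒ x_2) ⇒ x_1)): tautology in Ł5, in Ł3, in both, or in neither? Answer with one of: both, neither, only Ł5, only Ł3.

both

In Ł5: every assignment gives 1 — tautology.
In Ł3: every assignment gives 1 — tautology.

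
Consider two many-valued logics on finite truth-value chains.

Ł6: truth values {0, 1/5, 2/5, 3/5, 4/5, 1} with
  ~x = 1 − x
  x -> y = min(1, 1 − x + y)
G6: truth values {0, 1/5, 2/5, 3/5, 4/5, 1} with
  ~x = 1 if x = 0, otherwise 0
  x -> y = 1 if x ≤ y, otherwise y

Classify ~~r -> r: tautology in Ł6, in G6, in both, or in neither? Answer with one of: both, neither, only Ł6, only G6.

In Ł6: every assignment gives 1 — tautology.
In G6: at r = 1/5 the value is 1/5 — not a tautology.

only Ł6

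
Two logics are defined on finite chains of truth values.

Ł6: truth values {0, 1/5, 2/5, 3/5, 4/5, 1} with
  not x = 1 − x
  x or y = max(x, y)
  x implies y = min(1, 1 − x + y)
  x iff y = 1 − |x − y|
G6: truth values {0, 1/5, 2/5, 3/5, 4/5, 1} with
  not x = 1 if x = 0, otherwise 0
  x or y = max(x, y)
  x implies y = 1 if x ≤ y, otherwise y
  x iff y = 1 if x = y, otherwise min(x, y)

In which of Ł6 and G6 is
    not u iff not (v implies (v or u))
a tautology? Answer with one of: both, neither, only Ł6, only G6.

In Ł6: at u = 0, v = 0 the value is 0 — not a tautology.
In G6: at u = 0, v = 0 the value is 0 — not a tautology.

neither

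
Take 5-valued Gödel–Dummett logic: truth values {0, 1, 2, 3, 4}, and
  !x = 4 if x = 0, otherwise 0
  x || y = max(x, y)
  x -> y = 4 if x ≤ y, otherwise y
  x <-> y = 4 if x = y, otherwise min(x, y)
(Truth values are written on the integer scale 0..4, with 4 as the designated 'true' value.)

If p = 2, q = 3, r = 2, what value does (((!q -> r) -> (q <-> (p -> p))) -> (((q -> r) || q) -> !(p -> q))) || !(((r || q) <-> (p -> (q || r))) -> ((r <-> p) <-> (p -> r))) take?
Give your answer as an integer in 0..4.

0

!q = !3 = 0
!q -> r = 0 -> 2 = 4
p -> p = 2 -> 2 = 4
q <-> (p -> p) = 3 <-> 4 = 3
(!q -> r) -> (q <-> (p -> p)) = 4 -> 3 = 3
q -> r = 3 -> 2 = 2
(q -> r) || q = 2 || 3 = 3
p -> q = 2 -> 3 = 4
!(p -> q) = !4 = 0
((q -> r) || q) -> !(p -> q) = 3 -> 0 = 0
((!q -> r) -> (q <-> (p -> p))) -> (((q -> r) || q) -> !(p -> q)) = 3 -> 0 = 0
r || q = 2 || 3 = 3
q || r = 3 || 2 = 3
p -> (q || r) = 2 -> 3 = 4
(r || q) <-> (p -> (q || r)) = 3 <-> 4 = 3
r <-> p = 2 <-> 2 = 4
p -> r = 2 -> 2 = 4
(r <-> p) <-> (p -> r) = 4 <-> 4 = 4
((r || q) <-> (p -> (q || r))) -> ((r <-> p) <-> (p -> r)) = 3 -> 4 = 4
!(((r || q) <-> (p -> (q || r))) -> ((r <-> p) <-> (p -> r))) = !4 = 0
(((!q -> r) -> (q <-> (p -> p))) -> (((q -> r) || q) -> !(p -> q))) || !(((r || q) <-> (p -> (q || r))) -> ((r <-> p) <-> (p -> r))) = 0 || 0 = 0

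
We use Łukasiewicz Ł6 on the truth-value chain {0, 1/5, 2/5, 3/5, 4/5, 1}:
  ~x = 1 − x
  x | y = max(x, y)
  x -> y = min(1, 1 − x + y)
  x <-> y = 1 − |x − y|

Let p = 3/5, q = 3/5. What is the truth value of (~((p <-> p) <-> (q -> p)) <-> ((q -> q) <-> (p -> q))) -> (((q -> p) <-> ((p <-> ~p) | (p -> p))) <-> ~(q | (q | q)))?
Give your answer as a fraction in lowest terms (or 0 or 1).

1

p <-> p = 3/5 <-> 3/5 = 1
q -> p = 3/5 -> 3/5 = 1
(p <-> p) <-> (q -> p) = 1 <-> 1 = 1
~((p <-> p) <-> (q -> p)) = ~1 = 0
q -> q = 3/5 -> 3/5 = 1
p -> q = 3/5 -> 3/5 = 1
(q -> q) <-> (p -> q) = 1 <-> 1 = 1
~((p <-> p) <-> (q -> p)) <-> ((q -> q) <-> (p -> q)) = 0 <-> 1 = 0
q -> p = 3/5 -> 3/5 = 1
~p = ~3/5 = 2/5
p <-> ~p = 3/5 <-> 2/5 = 4/5
p -> p = 3/5 -> 3/5 = 1
(p <-> ~p) | (p -> p) = 4/5 | 1 = 1
(q -> p) <-> ((p <-> ~p) | (p -> p)) = 1 <-> 1 = 1
q | q = 3/5 | 3/5 = 3/5
q | (q | q) = 3/5 | 3/5 = 3/5
~(q | (q | q)) = ~3/5 = 2/5
((q -> p) <-> ((p <-> ~p) | (p -> p))) <-> ~(q | (q | q)) = 1 <-> 2/5 = 2/5
(~((p <-> p) <-> (q -> p)) <-> ((q -> q) <-> (p -> q))) -> (((q -> p) <-> ((p <-> ~p) | (p -> p))) <-> ~(q | (q | q))) = 0 -> 2/5 = 1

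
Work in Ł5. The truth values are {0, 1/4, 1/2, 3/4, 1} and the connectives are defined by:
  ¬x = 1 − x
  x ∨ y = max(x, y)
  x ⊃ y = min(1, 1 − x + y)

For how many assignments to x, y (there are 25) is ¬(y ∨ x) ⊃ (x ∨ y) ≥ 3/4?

21

value 1: 21 assignments (counts)
value 1/2: 3 assignments
value 0: 1 assignment
So 21 of the 25 assignments meet the threshold.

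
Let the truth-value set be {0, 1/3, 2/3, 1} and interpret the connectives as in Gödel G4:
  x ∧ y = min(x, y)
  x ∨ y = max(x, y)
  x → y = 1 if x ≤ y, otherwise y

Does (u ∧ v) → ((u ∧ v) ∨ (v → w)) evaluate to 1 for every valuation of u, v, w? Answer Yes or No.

At u = 1/3, v = 2/3, w = 2/3, for instance:
u ∧ v = 1/3 ∧ 2/3 = 1/3
v → w = 2/3 → 2/3 = 1
(u ∧ v) ∨ (v → w) = 1/3 ∨ 1 = 1
(u ∧ v) → ((u ∧ v) ∨ (v → w)) = 1/3 → 1 = 1
and checking the remaining 63 assignments likewise gives ≥ 1 in every case.

Yes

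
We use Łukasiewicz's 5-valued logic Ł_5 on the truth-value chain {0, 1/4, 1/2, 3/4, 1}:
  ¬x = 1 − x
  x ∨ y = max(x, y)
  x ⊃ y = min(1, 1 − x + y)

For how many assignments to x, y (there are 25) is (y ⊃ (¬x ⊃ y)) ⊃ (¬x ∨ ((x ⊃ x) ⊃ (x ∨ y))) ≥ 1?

13

value 1: 13 assignments (counts)
value 3/4: 9 assignments
value 1/2: 3 assignments
So 13 of the 25 assignments meet the threshold.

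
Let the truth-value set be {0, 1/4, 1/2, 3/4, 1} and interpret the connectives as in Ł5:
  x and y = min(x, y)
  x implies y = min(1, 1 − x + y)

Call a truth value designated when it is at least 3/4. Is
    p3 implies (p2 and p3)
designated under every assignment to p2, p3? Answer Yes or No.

No

Counterexample: take p2 = 0, p3 = 1/2.
p2 and p3 = 0 and 1/2 = 0
p3 implies (p2 and p3) = 1/2 implies 0 = 1/2
This gives 1/2, which is below 3/4.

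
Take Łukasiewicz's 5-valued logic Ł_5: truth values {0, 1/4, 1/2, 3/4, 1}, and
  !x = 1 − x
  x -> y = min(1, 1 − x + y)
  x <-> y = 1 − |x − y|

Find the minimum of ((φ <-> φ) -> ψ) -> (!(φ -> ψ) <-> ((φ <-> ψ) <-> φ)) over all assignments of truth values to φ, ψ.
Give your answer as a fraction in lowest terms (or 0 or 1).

Take φ = 0, ψ = 1:
φ <-> φ = 0 <-> 0 = 1
(φ <-> φ) -> ψ = 1 -> 1 = 1
φ -> ψ = 0 -> 1 = 1
!(φ -> ψ) = !1 = 0
φ <-> ψ = 0 <-> 1 = 0
(φ <-> ψ) <-> φ = 0 <-> 0 = 1
!(φ -> ψ) <-> ((φ <-> ψ) <-> φ) = 0 <-> 1 = 0
((φ <-> φ) -> ψ) -> (!(φ -> ψ) <-> ((φ <-> ψ) <-> φ)) = 1 -> 0 = 0
No assignment yields a value below 0, so this is the minimum.

0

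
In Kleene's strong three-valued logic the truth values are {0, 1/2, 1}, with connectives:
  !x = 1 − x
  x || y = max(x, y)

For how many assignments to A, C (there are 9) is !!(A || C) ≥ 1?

5

A = 0, C = 0 ↦ 0  <
A = 0, C = 1/2 ↦ 1/2  <
A = 0, C = 1 ↦ 1  ≥
A = 1/2, C = 0 ↦ 1/2  <
A = 1/2, C = 1/2 ↦ 1/2  <
A = 1/2, C = 1 ↦ 1  ≥
A = 1, C = 0 ↦ 1  ≥
A = 1, C = 1/2 ↦ 1  ≥
A = 1, C = 1 ↦ 1  ≥
So 5 of the 9 assignments meet the threshold.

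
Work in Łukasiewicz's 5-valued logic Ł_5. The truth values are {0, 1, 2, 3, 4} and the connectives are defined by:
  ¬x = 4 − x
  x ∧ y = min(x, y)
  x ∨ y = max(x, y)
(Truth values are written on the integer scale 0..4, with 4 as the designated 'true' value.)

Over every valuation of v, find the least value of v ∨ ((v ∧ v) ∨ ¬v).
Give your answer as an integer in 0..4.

2

Take v = 2:
v ∧ v = 2 ∧ 2 = 2
¬v = ¬2 = 2
(v ∧ v) ∨ ¬v = 2 ∨ 2 = 2
v ∨ ((v ∧ v) ∨ ¬v) = 2 ∨ 2 = 2
No assignment yields a value below 2, so this is the minimum.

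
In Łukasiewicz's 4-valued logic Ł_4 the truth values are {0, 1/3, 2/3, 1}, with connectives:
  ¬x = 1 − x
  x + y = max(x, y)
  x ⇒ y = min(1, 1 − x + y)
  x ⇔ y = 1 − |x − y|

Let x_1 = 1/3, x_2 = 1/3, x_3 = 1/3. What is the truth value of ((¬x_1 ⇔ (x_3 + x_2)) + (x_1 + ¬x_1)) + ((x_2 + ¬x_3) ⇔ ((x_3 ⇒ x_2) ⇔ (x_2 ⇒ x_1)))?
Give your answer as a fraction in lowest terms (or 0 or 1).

¬x_1 = ¬1/3 = 2/3
x_3 + x_2 = 1/3 + 1/3 = 1/3
¬x_1 ⇔ (x_3 + x_2) = 2/3 ⇔ 1/3 = 2/3
¬x_1 = ¬1/3 = 2/3
x_1 + ¬x_1 = 1/3 + 2/3 = 2/3
(¬x_1 ⇔ (x_3 + x_2)) + (x_1 + ¬x_1) = 2/3 + 2/3 = 2/3
¬x_3 = ¬1/3 = 2/3
x_2 + ¬x_3 = 1/3 + 2/3 = 2/3
x_3 ⇒ x_2 = 1/3 ⇒ 1/3 = 1
x_2 ⇒ x_1 = 1/3 ⇒ 1/3 = 1
(x_3 ⇒ x_2) ⇔ (x_2 ⇒ x_1) = 1 ⇔ 1 = 1
(x_2 + ¬x_3) ⇔ ((x_3 ⇒ x_2) ⇔ (x_2 ⇒ x_1)) = 2/3 ⇔ 1 = 2/3
((¬x_1 ⇔ (x_3 + x_2)) + (x_1 + ¬x_1)) + ((x_2 + ¬x_3) ⇔ ((x_3 ⇒ x_2) ⇔ (x_2 ⇒ x_1))) = 2/3 + 2/3 = 2/3

2/3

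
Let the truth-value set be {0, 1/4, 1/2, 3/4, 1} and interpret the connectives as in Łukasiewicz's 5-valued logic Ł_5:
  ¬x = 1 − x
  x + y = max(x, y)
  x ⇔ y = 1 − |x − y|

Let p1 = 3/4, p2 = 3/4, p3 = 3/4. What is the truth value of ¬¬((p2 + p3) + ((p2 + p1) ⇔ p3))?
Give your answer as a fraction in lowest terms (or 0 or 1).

1

p2 + p3 = 3/4 + 3/4 = 3/4
p2 + p1 = 3/4 + 3/4 = 3/4
(p2 + p1) ⇔ p3 = 3/4 ⇔ 3/4 = 1
(p2 + p3) + ((p2 + p1) ⇔ p3) = 3/4 + 1 = 1
¬((p2 + p3) + ((p2 + p1) ⇔ p3)) = ¬1 = 0
¬¬((p2 + p3) + ((p2 + p1) ⇔ p3)) = ¬0 = 1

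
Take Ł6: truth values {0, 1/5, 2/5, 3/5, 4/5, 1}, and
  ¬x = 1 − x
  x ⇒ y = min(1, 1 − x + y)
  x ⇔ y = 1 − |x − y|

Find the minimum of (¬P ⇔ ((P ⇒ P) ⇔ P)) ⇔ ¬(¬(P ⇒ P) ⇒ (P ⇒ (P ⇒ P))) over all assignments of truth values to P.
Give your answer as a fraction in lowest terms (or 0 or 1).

Take P = 2/5:
¬P = ¬2/5 = 3/5
P ⇒ P = 2/5 ⇒ 2/5 = 1
(P ⇒ P) ⇔ P = 1 ⇔ 2/5 = 2/5
¬P ⇔ ((P ⇒ P) ⇔ P) = 3/5 ⇔ 2/5 = 4/5
P ⇒ P = 2/5 ⇒ 2/5 = 1
¬(P ⇒ P) = ¬1 = 0
P ⇒ P = 2/5 ⇒ 2/5 = 1
P ⇒ (P ⇒ P) = 2/5 ⇒ 1 = 1
¬(P ⇒ P) ⇒ (P ⇒ (P ⇒ P)) = 0 ⇒ 1 = 1
¬(¬(P ⇒ P) ⇒ (P ⇒ (P ⇒ P))) = ¬1 = 0
(¬P ⇔ ((P ⇒ P) ⇔ P)) ⇔ ¬(¬(P ⇒ P) ⇒ (P ⇒ (P ⇒ P))) = 4/5 ⇔ 0 = 1/5
No assignment yields a value below 1/5, so this is the minimum.

1/5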